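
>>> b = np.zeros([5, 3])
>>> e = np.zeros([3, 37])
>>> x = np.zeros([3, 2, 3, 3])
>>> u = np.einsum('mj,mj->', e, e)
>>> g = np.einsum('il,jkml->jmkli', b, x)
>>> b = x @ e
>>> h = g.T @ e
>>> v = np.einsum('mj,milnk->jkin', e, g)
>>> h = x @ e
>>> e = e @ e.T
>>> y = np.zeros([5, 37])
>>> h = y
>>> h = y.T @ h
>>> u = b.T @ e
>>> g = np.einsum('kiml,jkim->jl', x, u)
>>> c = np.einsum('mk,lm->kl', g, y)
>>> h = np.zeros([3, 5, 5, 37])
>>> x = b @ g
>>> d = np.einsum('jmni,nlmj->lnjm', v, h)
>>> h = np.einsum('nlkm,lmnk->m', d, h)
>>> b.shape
(3, 2, 3, 37)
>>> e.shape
(3, 3)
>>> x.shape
(3, 2, 3, 3)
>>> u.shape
(37, 3, 2, 3)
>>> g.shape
(37, 3)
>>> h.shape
(5,)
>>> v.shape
(37, 5, 3, 3)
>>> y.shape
(5, 37)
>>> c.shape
(3, 5)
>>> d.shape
(5, 3, 37, 5)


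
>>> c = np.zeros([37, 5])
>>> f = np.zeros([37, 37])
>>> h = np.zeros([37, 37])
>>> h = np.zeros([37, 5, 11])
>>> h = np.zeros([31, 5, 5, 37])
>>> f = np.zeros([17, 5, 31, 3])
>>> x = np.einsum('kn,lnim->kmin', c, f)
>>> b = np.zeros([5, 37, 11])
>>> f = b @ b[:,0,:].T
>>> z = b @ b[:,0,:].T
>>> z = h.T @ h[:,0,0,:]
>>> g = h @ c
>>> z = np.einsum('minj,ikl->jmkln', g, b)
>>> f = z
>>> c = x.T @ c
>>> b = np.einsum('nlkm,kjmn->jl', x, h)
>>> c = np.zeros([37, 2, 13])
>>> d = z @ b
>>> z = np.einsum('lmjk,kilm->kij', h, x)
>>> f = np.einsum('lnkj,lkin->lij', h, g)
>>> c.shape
(37, 2, 13)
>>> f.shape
(31, 5, 37)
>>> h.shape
(31, 5, 5, 37)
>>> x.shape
(37, 3, 31, 5)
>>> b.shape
(5, 3)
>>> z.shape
(37, 3, 5)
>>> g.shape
(31, 5, 5, 5)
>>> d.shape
(5, 31, 37, 11, 3)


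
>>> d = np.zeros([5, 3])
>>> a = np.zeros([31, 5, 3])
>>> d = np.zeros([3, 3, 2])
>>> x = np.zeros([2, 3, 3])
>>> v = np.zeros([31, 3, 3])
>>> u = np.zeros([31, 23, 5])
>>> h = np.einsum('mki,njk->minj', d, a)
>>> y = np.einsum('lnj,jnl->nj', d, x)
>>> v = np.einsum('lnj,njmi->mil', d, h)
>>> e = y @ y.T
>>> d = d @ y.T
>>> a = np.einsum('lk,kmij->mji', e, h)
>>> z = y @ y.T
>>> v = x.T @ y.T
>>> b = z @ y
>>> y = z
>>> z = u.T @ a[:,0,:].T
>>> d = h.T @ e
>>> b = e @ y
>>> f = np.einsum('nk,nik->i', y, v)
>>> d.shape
(5, 31, 2, 3)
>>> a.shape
(2, 5, 31)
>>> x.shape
(2, 3, 3)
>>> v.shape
(3, 3, 3)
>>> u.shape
(31, 23, 5)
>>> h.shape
(3, 2, 31, 5)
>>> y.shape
(3, 3)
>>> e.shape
(3, 3)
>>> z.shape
(5, 23, 2)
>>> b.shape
(3, 3)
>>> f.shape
(3,)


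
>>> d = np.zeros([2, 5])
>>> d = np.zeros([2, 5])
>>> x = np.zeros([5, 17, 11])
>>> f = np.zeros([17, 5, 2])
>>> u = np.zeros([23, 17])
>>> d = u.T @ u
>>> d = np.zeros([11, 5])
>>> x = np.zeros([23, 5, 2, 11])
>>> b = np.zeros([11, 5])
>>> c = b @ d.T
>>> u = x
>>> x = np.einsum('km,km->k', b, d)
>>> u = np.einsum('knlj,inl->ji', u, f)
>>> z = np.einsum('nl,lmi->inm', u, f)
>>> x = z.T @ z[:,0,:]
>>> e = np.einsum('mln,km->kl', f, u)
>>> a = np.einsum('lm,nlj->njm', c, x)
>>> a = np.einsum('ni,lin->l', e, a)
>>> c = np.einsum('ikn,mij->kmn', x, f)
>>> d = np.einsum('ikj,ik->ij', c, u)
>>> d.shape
(11, 5)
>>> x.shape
(5, 11, 5)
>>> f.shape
(17, 5, 2)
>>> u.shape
(11, 17)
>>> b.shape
(11, 5)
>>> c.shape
(11, 17, 5)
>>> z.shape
(2, 11, 5)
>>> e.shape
(11, 5)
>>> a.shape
(5,)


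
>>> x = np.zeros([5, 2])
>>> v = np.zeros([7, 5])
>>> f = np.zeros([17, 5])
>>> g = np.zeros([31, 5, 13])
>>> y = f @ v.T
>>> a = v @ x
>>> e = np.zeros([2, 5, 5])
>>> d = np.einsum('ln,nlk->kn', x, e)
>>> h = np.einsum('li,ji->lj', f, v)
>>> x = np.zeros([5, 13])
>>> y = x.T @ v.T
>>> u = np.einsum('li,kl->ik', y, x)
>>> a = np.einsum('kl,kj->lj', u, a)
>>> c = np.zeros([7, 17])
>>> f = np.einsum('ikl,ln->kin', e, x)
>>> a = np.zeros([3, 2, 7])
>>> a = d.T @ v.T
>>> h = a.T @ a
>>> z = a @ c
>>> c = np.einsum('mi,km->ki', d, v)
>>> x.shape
(5, 13)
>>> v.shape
(7, 5)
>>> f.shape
(5, 2, 13)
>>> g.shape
(31, 5, 13)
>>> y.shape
(13, 7)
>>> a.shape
(2, 7)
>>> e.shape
(2, 5, 5)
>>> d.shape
(5, 2)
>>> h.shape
(7, 7)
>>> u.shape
(7, 5)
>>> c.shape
(7, 2)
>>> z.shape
(2, 17)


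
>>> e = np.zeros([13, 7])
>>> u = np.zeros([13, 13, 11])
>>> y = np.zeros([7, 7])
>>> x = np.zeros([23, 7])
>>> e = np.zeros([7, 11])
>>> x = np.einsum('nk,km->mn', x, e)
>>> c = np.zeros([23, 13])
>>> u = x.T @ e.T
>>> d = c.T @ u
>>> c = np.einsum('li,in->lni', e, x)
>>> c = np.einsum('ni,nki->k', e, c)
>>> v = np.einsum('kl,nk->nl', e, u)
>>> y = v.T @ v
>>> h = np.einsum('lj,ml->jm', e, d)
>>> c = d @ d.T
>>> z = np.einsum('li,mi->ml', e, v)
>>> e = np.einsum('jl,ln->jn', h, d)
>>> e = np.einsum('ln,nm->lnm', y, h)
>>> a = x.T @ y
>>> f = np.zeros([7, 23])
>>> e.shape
(11, 11, 13)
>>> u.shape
(23, 7)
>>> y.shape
(11, 11)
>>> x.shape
(11, 23)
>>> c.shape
(13, 13)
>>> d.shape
(13, 7)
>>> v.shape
(23, 11)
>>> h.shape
(11, 13)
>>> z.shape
(23, 7)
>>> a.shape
(23, 11)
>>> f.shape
(7, 23)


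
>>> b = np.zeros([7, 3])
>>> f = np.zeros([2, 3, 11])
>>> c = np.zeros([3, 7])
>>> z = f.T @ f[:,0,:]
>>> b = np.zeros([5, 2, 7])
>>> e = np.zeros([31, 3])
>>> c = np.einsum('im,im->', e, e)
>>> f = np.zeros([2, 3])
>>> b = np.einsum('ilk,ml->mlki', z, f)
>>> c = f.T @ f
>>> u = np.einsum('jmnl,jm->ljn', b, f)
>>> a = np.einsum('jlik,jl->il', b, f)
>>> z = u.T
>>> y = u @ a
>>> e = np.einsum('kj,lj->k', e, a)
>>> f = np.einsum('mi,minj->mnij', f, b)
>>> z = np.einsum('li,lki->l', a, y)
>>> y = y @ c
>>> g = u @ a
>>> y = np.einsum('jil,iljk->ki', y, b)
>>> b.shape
(2, 3, 11, 11)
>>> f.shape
(2, 11, 3, 11)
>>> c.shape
(3, 3)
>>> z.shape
(11,)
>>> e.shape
(31,)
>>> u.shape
(11, 2, 11)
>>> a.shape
(11, 3)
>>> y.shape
(11, 2)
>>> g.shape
(11, 2, 3)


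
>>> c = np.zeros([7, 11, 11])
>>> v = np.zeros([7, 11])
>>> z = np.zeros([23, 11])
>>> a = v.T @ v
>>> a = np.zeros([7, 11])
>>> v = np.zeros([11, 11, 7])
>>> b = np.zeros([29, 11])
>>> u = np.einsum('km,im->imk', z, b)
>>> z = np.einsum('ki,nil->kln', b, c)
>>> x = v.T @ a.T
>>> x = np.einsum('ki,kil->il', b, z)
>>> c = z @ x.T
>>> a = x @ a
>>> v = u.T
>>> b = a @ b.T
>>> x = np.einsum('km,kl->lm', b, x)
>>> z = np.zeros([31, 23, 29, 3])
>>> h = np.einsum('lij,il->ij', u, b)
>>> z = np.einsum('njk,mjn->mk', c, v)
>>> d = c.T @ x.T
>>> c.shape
(29, 11, 11)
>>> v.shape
(23, 11, 29)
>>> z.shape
(23, 11)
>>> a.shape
(11, 11)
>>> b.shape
(11, 29)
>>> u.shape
(29, 11, 23)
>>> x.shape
(7, 29)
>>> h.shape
(11, 23)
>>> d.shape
(11, 11, 7)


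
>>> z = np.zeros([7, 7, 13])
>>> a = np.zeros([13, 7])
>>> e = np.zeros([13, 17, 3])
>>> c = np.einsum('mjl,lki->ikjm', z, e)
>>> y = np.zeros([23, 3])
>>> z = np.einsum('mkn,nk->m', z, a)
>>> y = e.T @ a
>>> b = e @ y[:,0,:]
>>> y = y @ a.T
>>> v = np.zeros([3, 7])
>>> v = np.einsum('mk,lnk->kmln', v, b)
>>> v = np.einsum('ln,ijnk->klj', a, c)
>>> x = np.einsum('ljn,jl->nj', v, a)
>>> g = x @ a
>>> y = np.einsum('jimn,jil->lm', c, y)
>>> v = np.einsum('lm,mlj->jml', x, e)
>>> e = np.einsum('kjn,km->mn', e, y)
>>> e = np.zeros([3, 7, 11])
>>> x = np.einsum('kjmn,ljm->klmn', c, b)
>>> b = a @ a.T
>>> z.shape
(7,)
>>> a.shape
(13, 7)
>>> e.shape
(3, 7, 11)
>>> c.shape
(3, 17, 7, 7)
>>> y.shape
(13, 7)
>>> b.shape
(13, 13)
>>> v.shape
(3, 13, 17)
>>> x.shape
(3, 13, 7, 7)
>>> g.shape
(17, 7)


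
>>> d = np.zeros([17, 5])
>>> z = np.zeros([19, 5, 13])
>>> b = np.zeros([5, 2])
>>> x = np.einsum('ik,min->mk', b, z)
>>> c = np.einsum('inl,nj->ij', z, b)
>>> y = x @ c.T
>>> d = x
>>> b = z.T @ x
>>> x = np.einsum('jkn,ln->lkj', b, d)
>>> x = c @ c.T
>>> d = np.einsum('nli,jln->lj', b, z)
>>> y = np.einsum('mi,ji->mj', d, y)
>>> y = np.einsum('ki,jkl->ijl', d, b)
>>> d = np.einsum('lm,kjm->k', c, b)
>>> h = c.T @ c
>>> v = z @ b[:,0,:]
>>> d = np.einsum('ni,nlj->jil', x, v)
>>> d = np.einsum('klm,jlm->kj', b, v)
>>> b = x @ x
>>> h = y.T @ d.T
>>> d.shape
(13, 19)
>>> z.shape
(19, 5, 13)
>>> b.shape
(19, 19)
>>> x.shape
(19, 19)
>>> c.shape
(19, 2)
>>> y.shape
(19, 13, 2)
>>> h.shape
(2, 13, 13)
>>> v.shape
(19, 5, 2)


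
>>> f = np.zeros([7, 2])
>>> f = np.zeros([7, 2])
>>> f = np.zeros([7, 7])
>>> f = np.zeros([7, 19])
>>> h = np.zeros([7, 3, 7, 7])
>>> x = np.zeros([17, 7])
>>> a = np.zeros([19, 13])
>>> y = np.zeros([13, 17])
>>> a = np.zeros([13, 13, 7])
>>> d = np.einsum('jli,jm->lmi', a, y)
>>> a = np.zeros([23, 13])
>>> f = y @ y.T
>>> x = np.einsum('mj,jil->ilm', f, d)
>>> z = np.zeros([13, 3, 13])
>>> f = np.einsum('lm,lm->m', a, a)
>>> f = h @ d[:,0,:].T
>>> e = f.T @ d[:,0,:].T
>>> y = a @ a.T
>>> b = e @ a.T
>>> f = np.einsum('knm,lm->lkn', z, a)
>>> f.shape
(23, 13, 3)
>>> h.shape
(7, 3, 7, 7)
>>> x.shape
(17, 7, 13)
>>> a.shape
(23, 13)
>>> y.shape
(23, 23)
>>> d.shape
(13, 17, 7)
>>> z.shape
(13, 3, 13)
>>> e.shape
(13, 7, 3, 13)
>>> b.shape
(13, 7, 3, 23)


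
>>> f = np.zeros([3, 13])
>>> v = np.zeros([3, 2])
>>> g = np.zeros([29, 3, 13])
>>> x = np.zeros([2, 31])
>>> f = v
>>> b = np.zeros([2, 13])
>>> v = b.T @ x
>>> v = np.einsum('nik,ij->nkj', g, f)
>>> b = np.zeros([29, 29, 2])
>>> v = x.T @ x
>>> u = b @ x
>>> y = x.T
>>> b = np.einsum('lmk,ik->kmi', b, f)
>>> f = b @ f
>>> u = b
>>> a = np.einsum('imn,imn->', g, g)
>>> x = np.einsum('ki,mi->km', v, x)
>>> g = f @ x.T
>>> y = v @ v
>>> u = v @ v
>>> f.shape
(2, 29, 2)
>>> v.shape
(31, 31)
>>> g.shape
(2, 29, 31)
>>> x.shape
(31, 2)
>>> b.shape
(2, 29, 3)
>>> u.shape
(31, 31)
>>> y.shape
(31, 31)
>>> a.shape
()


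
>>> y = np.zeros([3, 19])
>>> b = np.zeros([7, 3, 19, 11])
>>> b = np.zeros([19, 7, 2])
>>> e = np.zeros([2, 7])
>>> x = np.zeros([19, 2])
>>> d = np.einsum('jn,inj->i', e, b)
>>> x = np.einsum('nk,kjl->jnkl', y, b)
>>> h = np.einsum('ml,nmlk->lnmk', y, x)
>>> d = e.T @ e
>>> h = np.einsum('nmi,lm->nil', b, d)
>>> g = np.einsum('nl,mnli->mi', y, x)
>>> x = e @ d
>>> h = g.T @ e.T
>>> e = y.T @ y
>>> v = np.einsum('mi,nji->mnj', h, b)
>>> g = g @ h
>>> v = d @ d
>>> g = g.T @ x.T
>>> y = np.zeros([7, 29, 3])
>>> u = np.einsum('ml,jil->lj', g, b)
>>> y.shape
(7, 29, 3)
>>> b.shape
(19, 7, 2)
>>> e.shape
(19, 19)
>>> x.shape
(2, 7)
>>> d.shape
(7, 7)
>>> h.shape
(2, 2)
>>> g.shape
(2, 2)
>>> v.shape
(7, 7)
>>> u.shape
(2, 19)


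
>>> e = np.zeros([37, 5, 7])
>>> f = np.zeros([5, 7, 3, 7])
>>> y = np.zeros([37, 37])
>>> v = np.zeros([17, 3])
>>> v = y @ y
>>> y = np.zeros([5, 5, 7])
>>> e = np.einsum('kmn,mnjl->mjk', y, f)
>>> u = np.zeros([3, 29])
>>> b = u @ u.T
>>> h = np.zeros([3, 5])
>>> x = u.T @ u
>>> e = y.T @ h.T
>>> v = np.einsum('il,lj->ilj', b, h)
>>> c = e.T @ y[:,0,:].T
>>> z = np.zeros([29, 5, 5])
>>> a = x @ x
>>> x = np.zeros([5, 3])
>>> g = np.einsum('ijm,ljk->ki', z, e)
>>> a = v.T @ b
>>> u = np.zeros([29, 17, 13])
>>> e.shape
(7, 5, 3)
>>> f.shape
(5, 7, 3, 7)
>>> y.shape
(5, 5, 7)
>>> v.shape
(3, 3, 5)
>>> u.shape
(29, 17, 13)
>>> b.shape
(3, 3)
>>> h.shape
(3, 5)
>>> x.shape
(5, 3)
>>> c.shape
(3, 5, 5)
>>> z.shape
(29, 5, 5)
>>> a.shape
(5, 3, 3)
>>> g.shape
(3, 29)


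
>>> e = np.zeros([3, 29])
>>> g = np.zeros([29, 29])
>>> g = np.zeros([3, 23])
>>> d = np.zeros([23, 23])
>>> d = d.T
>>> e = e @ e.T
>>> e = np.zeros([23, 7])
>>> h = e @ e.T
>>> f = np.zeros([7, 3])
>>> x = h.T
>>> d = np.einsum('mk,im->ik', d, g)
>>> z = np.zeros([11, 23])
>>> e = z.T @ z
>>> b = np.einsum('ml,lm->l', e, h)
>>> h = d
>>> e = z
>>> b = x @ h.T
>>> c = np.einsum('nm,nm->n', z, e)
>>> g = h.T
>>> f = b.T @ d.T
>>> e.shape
(11, 23)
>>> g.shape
(23, 3)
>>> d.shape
(3, 23)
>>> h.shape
(3, 23)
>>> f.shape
(3, 3)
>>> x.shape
(23, 23)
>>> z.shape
(11, 23)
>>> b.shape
(23, 3)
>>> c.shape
(11,)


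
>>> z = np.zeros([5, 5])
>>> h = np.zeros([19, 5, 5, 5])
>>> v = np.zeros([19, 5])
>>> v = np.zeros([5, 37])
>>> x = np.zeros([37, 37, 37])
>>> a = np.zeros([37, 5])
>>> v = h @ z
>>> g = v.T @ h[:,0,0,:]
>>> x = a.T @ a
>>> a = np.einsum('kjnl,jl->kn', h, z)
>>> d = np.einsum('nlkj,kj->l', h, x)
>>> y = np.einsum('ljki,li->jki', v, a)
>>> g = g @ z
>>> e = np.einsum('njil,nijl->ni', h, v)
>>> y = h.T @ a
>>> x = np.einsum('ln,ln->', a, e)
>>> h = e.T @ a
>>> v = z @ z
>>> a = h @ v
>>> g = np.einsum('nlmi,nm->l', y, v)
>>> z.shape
(5, 5)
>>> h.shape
(5, 5)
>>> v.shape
(5, 5)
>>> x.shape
()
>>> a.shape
(5, 5)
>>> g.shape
(5,)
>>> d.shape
(5,)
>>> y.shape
(5, 5, 5, 5)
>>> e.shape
(19, 5)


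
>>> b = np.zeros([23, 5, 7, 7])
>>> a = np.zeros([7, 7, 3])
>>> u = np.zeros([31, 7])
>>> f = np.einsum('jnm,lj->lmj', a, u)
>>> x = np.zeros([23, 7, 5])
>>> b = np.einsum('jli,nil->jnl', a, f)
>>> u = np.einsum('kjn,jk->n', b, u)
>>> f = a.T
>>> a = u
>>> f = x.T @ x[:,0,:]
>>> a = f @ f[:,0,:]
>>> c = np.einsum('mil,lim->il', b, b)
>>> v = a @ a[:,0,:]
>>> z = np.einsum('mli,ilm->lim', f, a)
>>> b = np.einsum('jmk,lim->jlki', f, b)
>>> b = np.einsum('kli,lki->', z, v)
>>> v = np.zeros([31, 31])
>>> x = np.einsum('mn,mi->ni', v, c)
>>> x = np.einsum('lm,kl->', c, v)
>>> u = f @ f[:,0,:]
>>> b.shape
()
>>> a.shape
(5, 7, 5)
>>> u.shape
(5, 7, 5)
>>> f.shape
(5, 7, 5)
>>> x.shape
()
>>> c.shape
(31, 7)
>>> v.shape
(31, 31)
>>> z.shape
(7, 5, 5)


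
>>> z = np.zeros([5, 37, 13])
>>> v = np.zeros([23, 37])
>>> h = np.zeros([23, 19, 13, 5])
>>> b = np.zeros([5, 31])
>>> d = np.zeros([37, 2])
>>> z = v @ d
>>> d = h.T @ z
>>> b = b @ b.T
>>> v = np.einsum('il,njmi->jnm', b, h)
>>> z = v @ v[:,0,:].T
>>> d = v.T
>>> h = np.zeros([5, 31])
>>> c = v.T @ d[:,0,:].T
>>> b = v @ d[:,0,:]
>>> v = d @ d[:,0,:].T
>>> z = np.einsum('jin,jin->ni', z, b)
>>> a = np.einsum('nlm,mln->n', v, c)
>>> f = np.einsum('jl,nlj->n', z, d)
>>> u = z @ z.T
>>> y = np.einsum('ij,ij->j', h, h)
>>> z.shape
(19, 23)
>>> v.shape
(13, 23, 13)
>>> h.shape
(5, 31)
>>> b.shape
(19, 23, 19)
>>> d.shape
(13, 23, 19)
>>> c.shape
(13, 23, 13)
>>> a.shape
(13,)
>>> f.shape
(13,)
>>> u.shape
(19, 19)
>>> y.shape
(31,)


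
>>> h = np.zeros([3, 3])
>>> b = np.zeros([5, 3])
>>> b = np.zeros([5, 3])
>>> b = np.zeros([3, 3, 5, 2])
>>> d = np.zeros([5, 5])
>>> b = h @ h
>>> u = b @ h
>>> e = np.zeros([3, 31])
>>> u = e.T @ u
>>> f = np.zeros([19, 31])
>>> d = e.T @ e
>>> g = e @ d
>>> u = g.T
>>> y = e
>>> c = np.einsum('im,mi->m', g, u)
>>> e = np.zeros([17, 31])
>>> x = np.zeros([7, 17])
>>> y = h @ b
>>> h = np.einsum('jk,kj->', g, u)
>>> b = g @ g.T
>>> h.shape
()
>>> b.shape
(3, 3)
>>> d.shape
(31, 31)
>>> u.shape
(31, 3)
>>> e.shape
(17, 31)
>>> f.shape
(19, 31)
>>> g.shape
(3, 31)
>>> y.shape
(3, 3)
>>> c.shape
(31,)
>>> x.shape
(7, 17)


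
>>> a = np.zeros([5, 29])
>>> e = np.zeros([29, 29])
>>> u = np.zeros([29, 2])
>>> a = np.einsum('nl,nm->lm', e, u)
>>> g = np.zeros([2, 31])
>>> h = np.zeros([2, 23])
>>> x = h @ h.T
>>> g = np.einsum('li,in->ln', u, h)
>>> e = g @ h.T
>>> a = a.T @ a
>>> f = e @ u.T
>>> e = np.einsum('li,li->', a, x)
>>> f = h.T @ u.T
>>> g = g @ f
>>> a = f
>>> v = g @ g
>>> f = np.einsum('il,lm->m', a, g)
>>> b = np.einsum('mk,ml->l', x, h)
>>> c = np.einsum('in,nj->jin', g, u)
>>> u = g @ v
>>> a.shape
(23, 29)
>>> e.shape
()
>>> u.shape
(29, 29)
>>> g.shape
(29, 29)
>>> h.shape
(2, 23)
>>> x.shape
(2, 2)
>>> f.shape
(29,)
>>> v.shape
(29, 29)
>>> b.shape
(23,)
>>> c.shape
(2, 29, 29)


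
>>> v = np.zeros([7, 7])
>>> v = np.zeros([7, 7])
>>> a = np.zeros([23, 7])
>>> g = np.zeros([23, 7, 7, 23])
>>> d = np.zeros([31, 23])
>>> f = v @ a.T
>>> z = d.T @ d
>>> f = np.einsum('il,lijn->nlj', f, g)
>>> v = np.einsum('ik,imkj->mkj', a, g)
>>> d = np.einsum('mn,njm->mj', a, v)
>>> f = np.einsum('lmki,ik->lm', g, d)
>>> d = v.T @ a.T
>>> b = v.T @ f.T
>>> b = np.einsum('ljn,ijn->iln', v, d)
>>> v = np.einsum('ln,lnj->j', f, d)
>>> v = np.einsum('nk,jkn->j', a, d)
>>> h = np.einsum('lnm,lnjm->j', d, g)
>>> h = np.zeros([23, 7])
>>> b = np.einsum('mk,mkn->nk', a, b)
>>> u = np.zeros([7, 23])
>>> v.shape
(23,)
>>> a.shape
(23, 7)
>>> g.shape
(23, 7, 7, 23)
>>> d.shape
(23, 7, 23)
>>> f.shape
(23, 7)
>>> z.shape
(23, 23)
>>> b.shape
(23, 7)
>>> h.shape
(23, 7)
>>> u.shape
(7, 23)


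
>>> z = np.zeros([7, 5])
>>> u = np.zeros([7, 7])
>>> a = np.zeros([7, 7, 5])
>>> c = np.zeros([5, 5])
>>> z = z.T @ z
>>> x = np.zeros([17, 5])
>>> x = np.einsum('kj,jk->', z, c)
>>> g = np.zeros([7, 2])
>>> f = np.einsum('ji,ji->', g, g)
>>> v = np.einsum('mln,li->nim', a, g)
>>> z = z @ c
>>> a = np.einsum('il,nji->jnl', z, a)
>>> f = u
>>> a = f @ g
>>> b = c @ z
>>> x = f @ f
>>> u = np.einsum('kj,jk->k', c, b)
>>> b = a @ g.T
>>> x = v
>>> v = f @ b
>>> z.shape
(5, 5)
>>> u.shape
(5,)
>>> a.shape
(7, 2)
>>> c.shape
(5, 5)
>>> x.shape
(5, 2, 7)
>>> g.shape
(7, 2)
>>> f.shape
(7, 7)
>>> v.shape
(7, 7)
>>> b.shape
(7, 7)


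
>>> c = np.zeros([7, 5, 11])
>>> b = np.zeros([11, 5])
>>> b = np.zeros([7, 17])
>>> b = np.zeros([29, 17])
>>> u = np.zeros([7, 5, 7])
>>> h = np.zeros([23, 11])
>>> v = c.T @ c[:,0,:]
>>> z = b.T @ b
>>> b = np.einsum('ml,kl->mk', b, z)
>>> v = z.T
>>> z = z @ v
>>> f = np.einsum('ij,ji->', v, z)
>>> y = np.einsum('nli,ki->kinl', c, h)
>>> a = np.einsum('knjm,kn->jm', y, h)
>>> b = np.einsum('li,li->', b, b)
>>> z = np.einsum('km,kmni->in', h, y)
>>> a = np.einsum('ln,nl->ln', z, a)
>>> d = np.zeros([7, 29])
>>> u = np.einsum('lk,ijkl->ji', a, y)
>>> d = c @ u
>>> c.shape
(7, 5, 11)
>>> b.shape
()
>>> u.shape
(11, 23)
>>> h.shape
(23, 11)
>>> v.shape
(17, 17)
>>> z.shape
(5, 7)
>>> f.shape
()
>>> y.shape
(23, 11, 7, 5)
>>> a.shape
(5, 7)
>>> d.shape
(7, 5, 23)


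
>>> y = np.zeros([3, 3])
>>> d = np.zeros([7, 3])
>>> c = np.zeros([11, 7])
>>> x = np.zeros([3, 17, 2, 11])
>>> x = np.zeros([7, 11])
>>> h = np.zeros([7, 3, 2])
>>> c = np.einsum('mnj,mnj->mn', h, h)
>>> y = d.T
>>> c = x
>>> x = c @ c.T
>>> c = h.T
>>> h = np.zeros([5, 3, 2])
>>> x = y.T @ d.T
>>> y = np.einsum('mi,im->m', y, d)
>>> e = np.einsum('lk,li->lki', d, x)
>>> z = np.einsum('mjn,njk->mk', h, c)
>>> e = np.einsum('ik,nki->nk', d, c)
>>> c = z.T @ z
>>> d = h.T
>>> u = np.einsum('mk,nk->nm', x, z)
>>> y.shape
(3,)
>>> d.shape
(2, 3, 5)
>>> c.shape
(7, 7)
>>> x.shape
(7, 7)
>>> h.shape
(5, 3, 2)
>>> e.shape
(2, 3)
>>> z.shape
(5, 7)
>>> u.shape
(5, 7)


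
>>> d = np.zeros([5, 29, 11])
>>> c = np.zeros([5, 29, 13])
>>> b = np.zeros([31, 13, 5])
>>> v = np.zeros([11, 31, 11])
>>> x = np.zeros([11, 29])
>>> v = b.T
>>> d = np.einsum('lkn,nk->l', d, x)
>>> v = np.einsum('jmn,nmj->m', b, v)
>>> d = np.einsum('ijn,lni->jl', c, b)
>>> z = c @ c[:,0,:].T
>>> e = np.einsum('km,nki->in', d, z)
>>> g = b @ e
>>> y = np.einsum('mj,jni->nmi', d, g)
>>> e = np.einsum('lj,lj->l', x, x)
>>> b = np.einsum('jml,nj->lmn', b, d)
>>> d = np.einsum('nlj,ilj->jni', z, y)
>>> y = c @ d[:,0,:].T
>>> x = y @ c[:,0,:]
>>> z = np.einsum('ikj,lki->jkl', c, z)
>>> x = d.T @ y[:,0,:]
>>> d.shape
(5, 5, 13)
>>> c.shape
(5, 29, 13)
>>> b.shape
(5, 13, 29)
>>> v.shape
(13,)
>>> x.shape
(13, 5, 5)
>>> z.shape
(13, 29, 5)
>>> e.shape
(11,)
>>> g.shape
(31, 13, 5)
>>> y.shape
(5, 29, 5)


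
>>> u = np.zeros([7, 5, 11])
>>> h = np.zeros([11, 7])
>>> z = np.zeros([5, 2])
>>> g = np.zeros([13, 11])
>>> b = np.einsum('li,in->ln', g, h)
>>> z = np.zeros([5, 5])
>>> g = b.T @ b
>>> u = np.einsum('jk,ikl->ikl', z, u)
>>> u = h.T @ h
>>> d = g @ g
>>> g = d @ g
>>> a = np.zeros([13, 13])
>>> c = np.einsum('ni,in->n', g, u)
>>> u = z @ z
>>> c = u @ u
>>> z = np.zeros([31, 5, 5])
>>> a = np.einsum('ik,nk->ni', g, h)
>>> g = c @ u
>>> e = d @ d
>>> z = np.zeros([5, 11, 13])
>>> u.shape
(5, 5)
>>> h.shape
(11, 7)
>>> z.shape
(5, 11, 13)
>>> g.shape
(5, 5)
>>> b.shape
(13, 7)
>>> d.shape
(7, 7)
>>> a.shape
(11, 7)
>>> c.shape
(5, 5)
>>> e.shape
(7, 7)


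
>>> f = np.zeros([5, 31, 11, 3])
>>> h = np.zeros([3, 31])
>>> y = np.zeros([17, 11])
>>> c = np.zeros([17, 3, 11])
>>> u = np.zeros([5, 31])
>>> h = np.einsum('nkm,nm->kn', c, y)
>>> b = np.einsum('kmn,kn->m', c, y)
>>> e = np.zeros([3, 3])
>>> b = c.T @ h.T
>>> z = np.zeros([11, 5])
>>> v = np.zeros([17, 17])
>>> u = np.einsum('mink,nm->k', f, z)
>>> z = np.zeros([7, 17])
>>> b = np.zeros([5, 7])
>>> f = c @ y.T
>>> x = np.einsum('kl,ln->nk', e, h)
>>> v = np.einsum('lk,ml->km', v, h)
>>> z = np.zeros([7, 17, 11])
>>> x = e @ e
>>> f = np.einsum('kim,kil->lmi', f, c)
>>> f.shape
(11, 17, 3)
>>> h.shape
(3, 17)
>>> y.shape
(17, 11)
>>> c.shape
(17, 3, 11)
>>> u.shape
(3,)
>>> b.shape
(5, 7)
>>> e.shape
(3, 3)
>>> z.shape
(7, 17, 11)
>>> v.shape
(17, 3)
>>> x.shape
(3, 3)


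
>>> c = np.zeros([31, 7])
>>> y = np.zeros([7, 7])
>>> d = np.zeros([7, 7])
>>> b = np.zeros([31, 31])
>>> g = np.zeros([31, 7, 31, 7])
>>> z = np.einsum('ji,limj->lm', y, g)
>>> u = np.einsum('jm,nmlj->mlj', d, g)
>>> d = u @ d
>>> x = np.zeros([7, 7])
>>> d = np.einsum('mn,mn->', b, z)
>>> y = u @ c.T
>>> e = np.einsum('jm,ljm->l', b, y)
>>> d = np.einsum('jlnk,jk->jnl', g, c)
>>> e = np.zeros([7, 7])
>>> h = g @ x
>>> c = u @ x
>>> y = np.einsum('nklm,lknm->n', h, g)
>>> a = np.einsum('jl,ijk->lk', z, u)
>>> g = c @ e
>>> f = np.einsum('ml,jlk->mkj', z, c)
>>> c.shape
(7, 31, 7)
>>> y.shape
(31,)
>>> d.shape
(31, 31, 7)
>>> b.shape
(31, 31)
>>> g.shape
(7, 31, 7)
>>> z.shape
(31, 31)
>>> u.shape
(7, 31, 7)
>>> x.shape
(7, 7)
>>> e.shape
(7, 7)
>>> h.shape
(31, 7, 31, 7)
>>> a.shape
(31, 7)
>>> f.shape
(31, 7, 7)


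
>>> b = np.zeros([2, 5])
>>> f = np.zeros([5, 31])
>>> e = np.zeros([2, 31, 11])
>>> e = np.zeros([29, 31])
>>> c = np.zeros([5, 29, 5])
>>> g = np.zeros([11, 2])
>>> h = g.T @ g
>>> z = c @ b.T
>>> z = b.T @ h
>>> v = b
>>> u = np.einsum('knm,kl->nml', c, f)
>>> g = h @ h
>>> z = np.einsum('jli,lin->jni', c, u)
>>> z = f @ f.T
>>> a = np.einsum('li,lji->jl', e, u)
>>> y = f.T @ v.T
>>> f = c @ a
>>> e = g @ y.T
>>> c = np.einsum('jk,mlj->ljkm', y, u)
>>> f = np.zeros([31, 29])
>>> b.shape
(2, 5)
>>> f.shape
(31, 29)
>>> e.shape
(2, 31)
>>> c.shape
(5, 31, 2, 29)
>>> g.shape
(2, 2)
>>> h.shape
(2, 2)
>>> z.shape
(5, 5)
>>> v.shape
(2, 5)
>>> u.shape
(29, 5, 31)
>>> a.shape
(5, 29)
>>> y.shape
(31, 2)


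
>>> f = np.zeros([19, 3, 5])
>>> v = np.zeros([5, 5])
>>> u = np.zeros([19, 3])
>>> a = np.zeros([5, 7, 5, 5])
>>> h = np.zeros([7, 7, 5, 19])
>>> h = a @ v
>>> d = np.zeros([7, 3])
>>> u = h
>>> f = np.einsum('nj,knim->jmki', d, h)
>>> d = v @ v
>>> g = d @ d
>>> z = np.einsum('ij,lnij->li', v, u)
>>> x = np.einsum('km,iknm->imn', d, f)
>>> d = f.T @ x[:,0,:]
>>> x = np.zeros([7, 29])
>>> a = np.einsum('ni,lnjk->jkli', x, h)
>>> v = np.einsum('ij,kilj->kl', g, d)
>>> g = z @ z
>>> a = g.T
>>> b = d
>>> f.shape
(3, 5, 5, 5)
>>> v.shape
(5, 5)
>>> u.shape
(5, 7, 5, 5)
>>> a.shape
(5, 5)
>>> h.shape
(5, 7, 5, 5)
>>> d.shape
(5, 5, 5, 5)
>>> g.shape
(5, 5)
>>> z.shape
(5, 5)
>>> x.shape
(7, 29)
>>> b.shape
(5, 5, 5, 5)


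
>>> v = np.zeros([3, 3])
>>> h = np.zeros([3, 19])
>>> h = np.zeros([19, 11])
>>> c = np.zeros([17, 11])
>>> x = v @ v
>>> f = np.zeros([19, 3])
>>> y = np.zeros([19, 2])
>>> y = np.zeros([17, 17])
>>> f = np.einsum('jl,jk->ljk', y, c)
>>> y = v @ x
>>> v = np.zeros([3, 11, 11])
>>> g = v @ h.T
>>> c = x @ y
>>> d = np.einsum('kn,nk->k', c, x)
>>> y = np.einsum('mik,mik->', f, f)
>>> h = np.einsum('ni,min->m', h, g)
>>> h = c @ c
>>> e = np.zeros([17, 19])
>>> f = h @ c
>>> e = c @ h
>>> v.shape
(3, 11, 11)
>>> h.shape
(3, 3)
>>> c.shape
(3, 3)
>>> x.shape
(3, 3)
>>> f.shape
(3, 3)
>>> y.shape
()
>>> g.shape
(3, 11, 19)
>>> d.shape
(3,)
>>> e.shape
(3, 3)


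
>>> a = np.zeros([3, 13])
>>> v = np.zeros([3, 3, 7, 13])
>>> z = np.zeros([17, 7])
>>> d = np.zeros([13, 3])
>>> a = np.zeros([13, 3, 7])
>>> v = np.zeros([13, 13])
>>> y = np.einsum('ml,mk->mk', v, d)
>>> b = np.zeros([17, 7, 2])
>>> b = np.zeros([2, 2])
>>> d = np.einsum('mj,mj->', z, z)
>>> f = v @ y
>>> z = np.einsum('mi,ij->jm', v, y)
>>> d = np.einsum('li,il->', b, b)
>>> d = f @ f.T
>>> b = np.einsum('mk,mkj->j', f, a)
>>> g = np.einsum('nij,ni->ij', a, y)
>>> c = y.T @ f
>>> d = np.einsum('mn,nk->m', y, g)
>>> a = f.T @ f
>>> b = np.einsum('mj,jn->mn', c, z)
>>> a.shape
(3, 3)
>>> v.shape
(13, 13)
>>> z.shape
(3, 13)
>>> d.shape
(13,)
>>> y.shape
(13, 3)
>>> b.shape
(3, 13)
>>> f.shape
(13, 3)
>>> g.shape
(3, 7)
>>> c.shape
(3, 3)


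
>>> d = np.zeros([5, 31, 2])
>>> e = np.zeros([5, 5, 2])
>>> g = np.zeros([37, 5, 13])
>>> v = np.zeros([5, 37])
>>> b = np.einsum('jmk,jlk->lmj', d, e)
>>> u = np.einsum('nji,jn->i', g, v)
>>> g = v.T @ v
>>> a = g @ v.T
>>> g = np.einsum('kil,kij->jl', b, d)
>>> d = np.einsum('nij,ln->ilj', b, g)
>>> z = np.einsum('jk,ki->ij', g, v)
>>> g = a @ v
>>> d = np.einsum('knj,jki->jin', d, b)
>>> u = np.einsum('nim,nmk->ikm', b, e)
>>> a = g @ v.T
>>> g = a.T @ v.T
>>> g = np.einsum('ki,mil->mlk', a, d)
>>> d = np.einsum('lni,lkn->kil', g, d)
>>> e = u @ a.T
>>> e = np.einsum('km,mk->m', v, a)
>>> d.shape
(5, 37, 5)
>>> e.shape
(37,)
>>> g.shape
(5, 2, 37)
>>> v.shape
(5, 37)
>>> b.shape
(5, 31, 5)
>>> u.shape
(31, 2, 5)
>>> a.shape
(37, 5)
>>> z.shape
(37, 2)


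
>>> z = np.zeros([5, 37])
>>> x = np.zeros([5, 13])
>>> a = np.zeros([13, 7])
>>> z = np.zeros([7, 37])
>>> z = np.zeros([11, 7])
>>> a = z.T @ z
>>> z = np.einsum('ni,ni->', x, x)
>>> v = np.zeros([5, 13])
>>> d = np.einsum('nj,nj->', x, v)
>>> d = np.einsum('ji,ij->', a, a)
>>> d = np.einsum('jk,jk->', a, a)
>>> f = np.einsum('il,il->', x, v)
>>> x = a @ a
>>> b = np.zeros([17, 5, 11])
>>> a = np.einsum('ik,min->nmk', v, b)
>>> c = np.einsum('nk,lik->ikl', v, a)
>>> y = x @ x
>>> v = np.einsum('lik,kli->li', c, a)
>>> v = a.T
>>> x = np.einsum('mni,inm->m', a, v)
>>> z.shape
()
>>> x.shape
(11,)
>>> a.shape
(11, 17, 13)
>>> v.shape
(13, 17, 11)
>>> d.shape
()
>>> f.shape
()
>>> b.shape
(17, 5, 11)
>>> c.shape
(17, 13, 11)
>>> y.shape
(7, 7)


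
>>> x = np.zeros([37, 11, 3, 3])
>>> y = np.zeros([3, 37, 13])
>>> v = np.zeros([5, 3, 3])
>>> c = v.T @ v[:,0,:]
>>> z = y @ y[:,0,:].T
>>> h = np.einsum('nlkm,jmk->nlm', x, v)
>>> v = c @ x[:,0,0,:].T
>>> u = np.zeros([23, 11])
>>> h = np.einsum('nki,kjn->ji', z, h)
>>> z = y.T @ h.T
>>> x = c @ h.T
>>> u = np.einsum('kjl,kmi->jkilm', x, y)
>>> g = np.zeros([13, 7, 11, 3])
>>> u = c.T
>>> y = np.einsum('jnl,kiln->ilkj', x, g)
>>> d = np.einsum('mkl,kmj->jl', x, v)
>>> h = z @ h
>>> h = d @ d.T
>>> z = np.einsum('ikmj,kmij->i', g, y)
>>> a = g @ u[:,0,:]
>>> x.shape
(3, 3, 11)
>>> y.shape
(7, 11, 13, 3)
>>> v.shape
(3, 3, 37)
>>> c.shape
(3, 3, 3)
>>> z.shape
(13,)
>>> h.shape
(37, 37)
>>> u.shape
(3, 3, 3)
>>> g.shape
(13, 7, 11, 3)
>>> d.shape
(37, 11)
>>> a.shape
(13, 7, 11, 3)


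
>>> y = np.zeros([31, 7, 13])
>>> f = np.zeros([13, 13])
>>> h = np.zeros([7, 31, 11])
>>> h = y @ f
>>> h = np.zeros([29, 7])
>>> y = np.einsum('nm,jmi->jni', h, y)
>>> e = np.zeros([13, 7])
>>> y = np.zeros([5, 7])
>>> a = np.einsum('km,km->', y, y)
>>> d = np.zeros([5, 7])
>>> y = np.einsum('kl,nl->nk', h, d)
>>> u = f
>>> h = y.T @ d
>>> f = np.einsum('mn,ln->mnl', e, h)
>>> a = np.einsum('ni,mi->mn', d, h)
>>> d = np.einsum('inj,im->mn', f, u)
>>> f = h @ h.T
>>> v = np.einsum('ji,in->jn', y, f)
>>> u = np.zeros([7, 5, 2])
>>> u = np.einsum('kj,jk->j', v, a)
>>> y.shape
(5, 29)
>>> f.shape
(29, 29)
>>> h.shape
(29, 7)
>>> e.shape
(13, 7)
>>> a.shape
(29, 5)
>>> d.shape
(13, 7)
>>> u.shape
(29,)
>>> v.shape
(5, 29)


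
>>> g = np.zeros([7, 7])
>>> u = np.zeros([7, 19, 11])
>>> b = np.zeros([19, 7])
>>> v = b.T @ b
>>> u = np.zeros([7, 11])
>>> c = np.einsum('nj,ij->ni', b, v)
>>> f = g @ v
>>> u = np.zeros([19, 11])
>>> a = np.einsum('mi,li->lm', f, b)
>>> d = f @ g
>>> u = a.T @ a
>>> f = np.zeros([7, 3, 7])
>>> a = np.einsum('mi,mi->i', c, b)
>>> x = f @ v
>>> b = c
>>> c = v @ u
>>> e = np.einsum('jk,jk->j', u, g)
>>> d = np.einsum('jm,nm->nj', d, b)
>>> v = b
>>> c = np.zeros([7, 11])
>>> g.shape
(7, 7)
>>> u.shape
(7, 7)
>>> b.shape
(19, 7)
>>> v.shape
(19, 7)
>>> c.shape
(7, 11)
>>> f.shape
(7, 3, 7)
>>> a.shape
(7,)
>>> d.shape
(19, 7)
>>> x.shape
(7, 3, 7)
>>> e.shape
(7,)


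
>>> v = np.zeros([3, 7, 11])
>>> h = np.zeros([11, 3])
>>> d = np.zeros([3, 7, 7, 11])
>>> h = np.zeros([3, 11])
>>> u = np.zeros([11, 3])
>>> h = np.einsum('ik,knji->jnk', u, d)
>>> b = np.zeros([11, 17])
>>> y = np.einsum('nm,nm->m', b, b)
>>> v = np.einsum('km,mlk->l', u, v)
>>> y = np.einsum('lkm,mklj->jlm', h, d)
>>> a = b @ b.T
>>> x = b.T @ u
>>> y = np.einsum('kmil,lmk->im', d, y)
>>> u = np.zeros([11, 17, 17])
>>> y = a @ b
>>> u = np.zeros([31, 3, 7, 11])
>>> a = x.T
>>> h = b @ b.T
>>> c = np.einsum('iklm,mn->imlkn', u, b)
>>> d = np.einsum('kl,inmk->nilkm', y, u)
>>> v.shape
(7,)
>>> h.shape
(11, 11)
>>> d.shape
(3, 31, 17, 11, 7)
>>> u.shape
(31, 3, 7, 11)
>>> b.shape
(11, 17)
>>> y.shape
(11, 17)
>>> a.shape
(3, 17)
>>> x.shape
(17, 3)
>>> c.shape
(31, 11, 7, 3, 17)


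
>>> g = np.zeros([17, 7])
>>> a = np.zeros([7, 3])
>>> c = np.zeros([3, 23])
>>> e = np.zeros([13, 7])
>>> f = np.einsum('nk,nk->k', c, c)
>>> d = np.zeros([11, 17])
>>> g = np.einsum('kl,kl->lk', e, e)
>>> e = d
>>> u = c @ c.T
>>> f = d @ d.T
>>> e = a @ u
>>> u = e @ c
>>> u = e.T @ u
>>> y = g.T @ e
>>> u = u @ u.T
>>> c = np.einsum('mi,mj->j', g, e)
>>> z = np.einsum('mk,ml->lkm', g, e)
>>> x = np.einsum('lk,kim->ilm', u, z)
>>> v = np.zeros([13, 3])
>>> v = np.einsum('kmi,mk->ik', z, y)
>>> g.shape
(7, 13)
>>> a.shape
(7, 3)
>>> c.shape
(3,)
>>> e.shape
(7, 3)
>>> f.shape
(11, 11)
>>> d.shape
(11, 17)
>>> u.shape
(3, 3)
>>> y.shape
(13, 3)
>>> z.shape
(3, 13, 7)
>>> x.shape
(13, 3, 7)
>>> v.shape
(7, 3)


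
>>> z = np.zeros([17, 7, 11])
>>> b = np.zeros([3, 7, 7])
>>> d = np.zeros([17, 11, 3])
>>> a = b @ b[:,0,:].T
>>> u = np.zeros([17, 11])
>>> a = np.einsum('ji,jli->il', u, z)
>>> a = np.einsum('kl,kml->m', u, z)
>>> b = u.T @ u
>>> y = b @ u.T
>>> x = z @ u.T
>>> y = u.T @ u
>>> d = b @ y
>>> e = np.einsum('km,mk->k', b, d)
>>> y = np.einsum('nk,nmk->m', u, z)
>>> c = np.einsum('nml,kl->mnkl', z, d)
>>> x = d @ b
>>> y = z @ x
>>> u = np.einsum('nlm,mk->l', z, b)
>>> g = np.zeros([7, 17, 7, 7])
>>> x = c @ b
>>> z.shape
(17, 7, 11)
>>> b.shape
(11, 11)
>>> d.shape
(11, 11)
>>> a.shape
(7,)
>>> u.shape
(7,)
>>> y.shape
(17, 7, 11)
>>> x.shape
(7, 17, 11, 11)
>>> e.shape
(11,)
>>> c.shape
(7, 17, 11, 11)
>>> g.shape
(7, 17, 7, 7)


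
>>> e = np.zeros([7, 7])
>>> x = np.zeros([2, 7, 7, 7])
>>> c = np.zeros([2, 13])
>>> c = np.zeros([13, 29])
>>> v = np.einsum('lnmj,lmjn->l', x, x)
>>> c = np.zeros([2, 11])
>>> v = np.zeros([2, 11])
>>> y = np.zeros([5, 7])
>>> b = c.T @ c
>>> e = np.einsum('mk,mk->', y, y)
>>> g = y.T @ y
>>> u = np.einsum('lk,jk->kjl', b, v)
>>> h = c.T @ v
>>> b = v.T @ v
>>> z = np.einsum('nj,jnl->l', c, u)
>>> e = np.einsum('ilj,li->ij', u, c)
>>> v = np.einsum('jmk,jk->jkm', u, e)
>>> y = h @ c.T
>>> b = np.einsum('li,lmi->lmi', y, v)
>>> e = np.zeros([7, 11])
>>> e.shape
(7, 11)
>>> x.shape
(2, 7, 7, 7)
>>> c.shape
(2, 11)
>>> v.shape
(11, 11, 2)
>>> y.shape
(11, 2)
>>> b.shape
(11, 11, 2)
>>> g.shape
(7, 7)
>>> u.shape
(11, 2, 11)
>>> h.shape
(11, 11)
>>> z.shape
(11,)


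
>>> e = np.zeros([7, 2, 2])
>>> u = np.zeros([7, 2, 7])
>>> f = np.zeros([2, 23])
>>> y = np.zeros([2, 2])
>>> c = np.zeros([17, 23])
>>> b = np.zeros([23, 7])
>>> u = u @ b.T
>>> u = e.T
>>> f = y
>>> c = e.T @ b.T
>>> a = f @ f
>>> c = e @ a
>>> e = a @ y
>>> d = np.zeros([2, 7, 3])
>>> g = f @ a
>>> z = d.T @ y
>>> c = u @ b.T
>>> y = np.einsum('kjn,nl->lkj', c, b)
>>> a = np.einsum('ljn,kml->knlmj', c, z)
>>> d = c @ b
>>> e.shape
(2, 2)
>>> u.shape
(2, 2, 7)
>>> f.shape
(2, 2)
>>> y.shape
(7, 2, 2)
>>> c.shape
(2, 2, 23)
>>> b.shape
(23, 7)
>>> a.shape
(3, 23, 2, 7, 2)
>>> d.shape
(2, 2, 7)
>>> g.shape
(2, 2)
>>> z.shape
(3, 7, 2)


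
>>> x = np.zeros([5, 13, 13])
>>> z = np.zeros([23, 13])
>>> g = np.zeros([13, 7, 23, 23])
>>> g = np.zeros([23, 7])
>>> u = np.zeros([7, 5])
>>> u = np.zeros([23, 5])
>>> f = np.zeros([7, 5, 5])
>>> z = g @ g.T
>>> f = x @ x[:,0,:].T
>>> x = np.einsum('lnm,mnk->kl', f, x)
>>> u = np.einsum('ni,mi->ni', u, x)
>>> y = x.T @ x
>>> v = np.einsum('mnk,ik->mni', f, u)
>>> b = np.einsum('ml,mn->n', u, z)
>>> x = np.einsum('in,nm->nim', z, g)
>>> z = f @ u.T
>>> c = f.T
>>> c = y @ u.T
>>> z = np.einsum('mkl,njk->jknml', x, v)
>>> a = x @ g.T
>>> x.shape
(23, 23, 7)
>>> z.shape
(13, 23, 5, 23, 7)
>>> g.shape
(23, 7)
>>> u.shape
(23, 5)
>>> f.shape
(5, 13, 5)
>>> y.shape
(5, 5)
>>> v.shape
(5, 13, 23)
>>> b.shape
(23,)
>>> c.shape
(5, 23)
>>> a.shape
(23, 23, 23)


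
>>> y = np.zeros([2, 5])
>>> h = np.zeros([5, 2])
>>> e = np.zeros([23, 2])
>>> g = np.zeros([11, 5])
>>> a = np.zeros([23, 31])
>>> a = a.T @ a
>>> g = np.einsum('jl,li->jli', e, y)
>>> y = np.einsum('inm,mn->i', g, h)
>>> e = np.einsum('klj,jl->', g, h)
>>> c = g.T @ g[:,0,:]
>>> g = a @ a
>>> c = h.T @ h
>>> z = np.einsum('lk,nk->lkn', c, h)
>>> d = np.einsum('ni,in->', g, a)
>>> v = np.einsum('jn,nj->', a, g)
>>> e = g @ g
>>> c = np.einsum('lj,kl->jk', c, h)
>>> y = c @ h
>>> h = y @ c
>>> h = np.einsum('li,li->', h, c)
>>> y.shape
(2, 2)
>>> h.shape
()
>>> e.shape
(31, 31)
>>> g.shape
(31, 31)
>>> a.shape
(31, 31)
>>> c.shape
(2, 5)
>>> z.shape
(2, 2, 5)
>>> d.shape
()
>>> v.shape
()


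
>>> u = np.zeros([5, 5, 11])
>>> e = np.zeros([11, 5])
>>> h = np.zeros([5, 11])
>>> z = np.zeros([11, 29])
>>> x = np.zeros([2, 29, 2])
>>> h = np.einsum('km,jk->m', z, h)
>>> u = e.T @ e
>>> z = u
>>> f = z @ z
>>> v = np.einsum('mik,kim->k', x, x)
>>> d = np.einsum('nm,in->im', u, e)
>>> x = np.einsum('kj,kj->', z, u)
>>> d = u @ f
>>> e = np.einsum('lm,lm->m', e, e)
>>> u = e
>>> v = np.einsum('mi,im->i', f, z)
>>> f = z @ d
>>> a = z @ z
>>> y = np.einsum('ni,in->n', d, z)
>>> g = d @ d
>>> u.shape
(5,)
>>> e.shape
(5,)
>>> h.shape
(29,)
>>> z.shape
(5, 5)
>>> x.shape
()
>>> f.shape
(5, 5)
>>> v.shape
(5,)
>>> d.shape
(5, 5)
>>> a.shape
(5, 5)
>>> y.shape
(5,)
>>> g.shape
(5, 5)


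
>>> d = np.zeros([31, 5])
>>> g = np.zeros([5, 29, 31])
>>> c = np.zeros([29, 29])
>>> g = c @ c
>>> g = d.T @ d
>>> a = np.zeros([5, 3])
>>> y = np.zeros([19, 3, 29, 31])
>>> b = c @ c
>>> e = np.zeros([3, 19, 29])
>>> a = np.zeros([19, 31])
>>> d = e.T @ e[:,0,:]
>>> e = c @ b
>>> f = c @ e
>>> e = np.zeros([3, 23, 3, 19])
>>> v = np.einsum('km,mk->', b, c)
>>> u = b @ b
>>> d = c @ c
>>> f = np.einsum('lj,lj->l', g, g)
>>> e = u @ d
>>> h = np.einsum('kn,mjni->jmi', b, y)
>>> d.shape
(29, 29)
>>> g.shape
(5, 5)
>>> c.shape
(29, 29)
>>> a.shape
(19, 31)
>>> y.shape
(19, 3, 29, 31)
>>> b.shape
(29, 29)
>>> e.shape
(29, 29)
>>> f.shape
(5,)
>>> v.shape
()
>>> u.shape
(29, 29)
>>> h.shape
(3, 19, 31)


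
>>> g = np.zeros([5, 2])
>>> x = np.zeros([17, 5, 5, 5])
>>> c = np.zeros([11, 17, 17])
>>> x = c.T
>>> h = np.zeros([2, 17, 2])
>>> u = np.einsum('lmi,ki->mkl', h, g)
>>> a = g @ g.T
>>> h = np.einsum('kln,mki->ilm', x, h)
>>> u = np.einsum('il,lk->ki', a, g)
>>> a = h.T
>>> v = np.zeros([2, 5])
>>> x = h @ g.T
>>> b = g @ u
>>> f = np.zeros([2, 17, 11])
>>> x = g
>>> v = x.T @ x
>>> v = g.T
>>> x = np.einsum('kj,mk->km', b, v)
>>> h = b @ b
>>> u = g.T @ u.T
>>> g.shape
(5, 2)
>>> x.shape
(5, 2)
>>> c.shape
(11, 17, 17)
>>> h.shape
(5, 5)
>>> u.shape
(2, 2)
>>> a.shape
(2, 17, 2)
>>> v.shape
(2, 5)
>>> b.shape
(5, 5)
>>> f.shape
(2, 17, 11)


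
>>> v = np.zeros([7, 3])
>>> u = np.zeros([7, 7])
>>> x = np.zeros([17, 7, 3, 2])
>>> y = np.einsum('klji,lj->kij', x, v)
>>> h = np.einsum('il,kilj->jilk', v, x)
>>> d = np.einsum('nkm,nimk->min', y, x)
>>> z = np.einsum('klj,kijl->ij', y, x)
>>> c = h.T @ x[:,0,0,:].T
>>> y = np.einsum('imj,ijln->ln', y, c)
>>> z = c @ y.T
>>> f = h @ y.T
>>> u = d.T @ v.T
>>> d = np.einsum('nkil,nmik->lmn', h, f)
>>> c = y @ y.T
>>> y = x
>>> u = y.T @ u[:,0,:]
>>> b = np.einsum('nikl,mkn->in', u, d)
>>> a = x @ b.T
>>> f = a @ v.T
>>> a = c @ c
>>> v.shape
(7, 3)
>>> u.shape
(2, 3, 7, 7)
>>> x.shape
(17, 7, 3, 2)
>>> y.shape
(17, 7, 3, 2)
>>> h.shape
(2, 7, 3, 17)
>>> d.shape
(17, 7, 2)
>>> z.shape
(17, 3, 7, 7)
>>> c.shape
(7, 7)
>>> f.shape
(17, 7, 3, 7)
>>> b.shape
(3, 2)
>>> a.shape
(7, 7)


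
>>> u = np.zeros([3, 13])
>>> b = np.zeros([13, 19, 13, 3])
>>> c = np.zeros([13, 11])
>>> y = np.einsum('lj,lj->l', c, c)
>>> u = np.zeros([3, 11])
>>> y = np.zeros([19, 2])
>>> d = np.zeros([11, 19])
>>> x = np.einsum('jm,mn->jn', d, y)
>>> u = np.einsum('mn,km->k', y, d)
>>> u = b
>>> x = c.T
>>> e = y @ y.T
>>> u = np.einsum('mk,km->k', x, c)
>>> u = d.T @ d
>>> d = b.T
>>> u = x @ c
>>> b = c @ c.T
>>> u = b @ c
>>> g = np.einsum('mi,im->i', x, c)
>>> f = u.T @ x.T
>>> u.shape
(13, 11)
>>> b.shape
(13, 13)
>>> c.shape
(13, 11)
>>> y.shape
(19, 2)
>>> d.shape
(3, 13, 19, 13)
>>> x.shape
(11, 13)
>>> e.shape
(19, 19)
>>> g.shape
(13,)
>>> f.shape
(11, 11)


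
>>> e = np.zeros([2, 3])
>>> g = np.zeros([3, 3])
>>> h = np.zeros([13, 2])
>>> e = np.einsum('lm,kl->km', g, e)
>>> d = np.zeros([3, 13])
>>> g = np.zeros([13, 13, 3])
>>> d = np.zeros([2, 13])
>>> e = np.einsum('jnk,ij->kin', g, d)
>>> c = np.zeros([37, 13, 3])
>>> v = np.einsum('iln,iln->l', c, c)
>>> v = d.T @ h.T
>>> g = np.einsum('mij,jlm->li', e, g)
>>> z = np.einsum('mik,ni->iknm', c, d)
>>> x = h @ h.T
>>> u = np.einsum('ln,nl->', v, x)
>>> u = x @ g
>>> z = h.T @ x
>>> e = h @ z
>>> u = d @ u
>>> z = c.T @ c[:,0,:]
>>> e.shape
(13, 13)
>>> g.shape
(13, 2)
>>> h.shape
(13, 2)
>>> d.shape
(2, 13)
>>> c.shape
(37, 13, 3)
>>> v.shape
(13, 13)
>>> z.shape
(3, 13, 3)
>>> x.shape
(13, 13)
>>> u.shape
(2, 2)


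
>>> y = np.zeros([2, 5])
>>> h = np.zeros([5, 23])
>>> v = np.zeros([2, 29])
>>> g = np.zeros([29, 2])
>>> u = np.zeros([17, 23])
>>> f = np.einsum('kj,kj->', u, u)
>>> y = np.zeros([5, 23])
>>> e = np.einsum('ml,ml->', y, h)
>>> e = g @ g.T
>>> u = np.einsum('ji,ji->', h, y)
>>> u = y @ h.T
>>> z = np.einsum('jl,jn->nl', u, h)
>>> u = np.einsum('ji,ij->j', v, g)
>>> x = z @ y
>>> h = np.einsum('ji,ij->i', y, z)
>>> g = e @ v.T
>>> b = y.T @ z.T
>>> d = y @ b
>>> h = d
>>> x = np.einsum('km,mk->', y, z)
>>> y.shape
(5, 23)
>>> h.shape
(5, 23)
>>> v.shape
(2, 29)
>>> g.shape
(29, 2)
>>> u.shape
(2,)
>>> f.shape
()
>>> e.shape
(29, 29)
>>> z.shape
(23, 5)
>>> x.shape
()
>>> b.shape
(23, 23)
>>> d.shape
(5, 23)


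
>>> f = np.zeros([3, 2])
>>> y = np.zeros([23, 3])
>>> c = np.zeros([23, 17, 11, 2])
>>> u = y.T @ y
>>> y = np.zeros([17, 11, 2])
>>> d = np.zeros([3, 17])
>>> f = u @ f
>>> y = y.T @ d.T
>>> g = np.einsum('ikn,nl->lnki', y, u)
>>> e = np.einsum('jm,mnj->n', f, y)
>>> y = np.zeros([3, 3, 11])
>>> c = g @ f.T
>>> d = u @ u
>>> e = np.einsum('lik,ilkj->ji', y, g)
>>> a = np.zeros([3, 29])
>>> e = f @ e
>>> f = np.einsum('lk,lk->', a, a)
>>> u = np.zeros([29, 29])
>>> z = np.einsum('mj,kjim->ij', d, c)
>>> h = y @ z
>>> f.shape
()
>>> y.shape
(3, 3, 11)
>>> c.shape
(3, 3, 11, 3)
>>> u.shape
(29, 29)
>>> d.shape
(3, 3)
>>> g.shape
(3, 3, 11, 2)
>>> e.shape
(3, 3)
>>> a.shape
(3, 29)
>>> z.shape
(11, 3)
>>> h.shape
(3, 3, 3)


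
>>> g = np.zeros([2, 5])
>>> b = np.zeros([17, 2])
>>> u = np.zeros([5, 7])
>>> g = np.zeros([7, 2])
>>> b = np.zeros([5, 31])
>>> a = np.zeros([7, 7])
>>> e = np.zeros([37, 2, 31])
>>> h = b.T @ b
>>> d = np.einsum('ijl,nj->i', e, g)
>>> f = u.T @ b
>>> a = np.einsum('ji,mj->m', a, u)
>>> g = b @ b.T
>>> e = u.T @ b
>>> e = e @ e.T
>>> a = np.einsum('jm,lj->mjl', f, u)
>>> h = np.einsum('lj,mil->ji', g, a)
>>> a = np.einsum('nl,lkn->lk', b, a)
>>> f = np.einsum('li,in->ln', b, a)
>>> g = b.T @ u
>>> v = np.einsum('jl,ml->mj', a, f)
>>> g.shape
(31, 7)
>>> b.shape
(5, 31)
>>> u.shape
(5, 7)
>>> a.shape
(31, 7)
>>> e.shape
(7, 7)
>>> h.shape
(5, 7)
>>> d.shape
(37,)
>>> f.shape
(5, 7)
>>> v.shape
(5, 31)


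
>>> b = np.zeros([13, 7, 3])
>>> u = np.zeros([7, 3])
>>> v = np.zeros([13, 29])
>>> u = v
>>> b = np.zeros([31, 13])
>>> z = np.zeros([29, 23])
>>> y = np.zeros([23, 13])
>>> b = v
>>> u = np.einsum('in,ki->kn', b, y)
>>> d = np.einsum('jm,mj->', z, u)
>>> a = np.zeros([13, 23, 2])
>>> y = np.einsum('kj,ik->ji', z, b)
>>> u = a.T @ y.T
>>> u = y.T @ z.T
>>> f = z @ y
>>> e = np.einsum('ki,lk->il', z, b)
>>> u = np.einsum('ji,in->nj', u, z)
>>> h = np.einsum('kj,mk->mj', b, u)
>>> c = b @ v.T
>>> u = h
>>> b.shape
(13, 29)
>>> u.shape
(23, 29)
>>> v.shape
(13, 29)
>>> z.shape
(29, 23)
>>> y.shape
(23, 13)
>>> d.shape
()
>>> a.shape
(13, 23, 2)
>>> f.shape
(29, 13)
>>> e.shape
(23, 13)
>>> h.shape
(23, 29)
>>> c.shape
(13, 13)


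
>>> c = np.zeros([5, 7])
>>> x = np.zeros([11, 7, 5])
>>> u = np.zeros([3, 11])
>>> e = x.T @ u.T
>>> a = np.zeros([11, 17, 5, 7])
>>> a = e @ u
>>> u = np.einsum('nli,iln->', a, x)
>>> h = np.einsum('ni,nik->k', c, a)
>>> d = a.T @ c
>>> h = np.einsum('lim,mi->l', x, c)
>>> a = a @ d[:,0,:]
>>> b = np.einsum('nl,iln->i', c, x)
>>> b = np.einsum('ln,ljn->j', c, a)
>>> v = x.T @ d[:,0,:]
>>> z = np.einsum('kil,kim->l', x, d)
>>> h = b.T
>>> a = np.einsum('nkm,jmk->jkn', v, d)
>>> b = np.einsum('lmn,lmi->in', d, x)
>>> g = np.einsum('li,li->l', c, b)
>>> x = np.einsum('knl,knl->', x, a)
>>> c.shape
(5, 7)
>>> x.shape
()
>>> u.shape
()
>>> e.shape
(5, 7, 3)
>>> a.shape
(11, 7, 5)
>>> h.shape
(7,)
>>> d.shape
(11, 7, 7)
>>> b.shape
(5, 7)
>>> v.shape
(5, 7, 7)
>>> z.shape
(5,)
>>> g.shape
(5,)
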